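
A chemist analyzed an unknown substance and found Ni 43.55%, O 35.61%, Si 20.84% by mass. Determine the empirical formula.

NiO3Si

Assume 100 g: 43.55 g Ni, 35.61 g O, 20.84 g Si.
n(Ni) = 43.55/58.69 = 0.742, n(O) = 35.61/16.00 = 2.226, n(Si) = 20.84/28.09 = 0.7419
Ratios (÷ 0.7419): Ni 1.000, O 3.000, Si 1.000
Ratio ≈ 1:3:1, so the empirical formula is NiO3Si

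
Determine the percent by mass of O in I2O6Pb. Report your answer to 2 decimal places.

17.24%

Molar mass = 2(126.90) + 6(16.00) + 1(207.2) = 557.000 g/mol
Mass of O per mole = 6 × 16.00 = 96.000 g
% O = 96.000 / 557.000 × 100 = 17.24%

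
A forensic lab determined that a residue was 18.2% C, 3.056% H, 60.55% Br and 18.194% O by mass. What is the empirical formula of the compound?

C4H8Br2O3

Assume 100 g: 18.2 g C, 3.056 g H, 60.55 g Br, 18.194 g O.
C: 18.2 g ÷ 12.01 g/mol = 1.515 mol
H: 3.056 g ÷ 1.008 g/mol = 3.032 mol
Br: 60.55 g ÷ 79.90 g/mol = 0.7578 mol
O: 18.194 g ÷ 16.00 g/mol = 1.137 mol
Ratios (÷ 0.7578): C 2.000, H 4.001, Br 1.000, O 1.501
×2: C 4.00, H 8.00, Br 2.00, O 3.00 → C4H8Br2O3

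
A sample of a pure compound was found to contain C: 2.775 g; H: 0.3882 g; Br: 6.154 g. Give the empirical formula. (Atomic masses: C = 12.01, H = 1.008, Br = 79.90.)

n(C) = 2.775/12.01 = 0.2311, n(H) = 0.3882/1.008 = 0.3851, n(Br) = 6.154/79.90 = 0.07702
Ratios (÷ 0.07702): C 3.000, H 5.000, Br 1.000
≈ 3:5:1 → C3H5Br

C3H5Br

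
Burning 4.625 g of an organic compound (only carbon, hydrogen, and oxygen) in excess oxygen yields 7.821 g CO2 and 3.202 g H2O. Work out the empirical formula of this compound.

mol C = 7.821 / 44.01 = 0.1777; mass C = 0.1777 × 12.01 = 2.134 g
mol H = 2 × (3.202 / 18.02) = 0.3554; mass H = 0.3554 × 1.008 = 0.3582 g
mass O = 4.625 − (2.493) = 2.132 g → mol O = 0.1333
Ratios (÷ 0.1333): C 1.333, H 2.666, O 1.000
Multiply by 3: C 4.00, H 8.00, O 3.00 → C4H8O3

C4H8O3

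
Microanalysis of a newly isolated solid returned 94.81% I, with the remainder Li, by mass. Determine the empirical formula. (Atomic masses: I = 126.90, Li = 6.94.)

ILi

Assume 100 g: 94.81 g I, 5.19 g Li.
n(I) = 94.81/126.90 = 0.7471, n(Li) = 5.19/6.94 = 0.7478
Ratios (÷ 0.7471): I 1.000, Li 1.001
≈ 1:1 → ILi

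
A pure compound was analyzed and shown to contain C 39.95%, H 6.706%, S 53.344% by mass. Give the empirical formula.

Assume 100 g: 39.95 g C, 6.706 g H, 53.344 g S.
Moles — C: 39.95 / 12.01 = 3.326 mol; H: 6.706 / 1.008 = 6.653 mol; S: 53.344 / 32.07 = 1.663 mol
Ratios (÷ 1.663): C 2.000, H 4.000, S 1.000
≈ 2:4:1 → C2H4S

C2H4S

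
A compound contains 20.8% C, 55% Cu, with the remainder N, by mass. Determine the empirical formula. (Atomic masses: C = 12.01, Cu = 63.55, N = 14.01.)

C2CuN2

Assume 100 g: 20.8 g C, 55 g Cu, 24.2 g N.
C: 20.8 g ÷ 12.01 g/mol = 1.732 mol
Cu: 55 g ÷ 63.55 g/mol = 0.8655 mol
N: 24.2 g ÷ 14.01 g/mol = 1.727 mol
Ratios (÷ 0.8655): C 2.001, Cu 1.000, N 1.996
Ratio ≈ 2:1:2, so the empirical formula is C2CuN2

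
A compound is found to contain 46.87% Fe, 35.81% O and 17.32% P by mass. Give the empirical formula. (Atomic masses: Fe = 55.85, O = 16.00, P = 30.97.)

Assume 100 g: 46.87 g Fe, 35.81 g O, 17.32 g P.
Moles — Fe: 46.87 / 55.85 = 0.8392 mol; O: 35.81 / 16.00 = 2.238 mol; P: 17.32 / 30.97 = 0.5593 mol
Divide by the smallest (0.5593 mol P): Fe 1.501, O 4.002, P 1.000
×2: Fe 3.00, O 8.00, P 2.00 → Fe3O8P2

Fe3O8P2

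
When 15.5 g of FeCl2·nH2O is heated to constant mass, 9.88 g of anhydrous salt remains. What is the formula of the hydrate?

Mass of water lost = 15.5 − 9.88 = 5.62 g → 5.62 / 18.02 = 0.3119 mol H2O
Molar mass of FeCl2 = 126.75 g/mol → mol FeCl2 = 9.88 / 126.75 = 0.07795
n = 0.3119 / 0.07795 = 4.00 ≈ 4 → FeCl2·4H2O

FeCl2·4H2O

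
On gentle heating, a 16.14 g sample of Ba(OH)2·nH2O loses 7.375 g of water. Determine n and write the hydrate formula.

Ba(OH)2·8H2O

Mass of anhydrous Ba(OH)2 = 16.14 − 7.375 = 8.765 g
mol H2O = 7.375 / 18.02 = 0.4093
Molar mass of Ba(OH)2 = 171.35 g/mol → mol Ba(OH)2 = 8.765 / 171.35 = 0.05115
n = 0.4093 / 0.05115 = 8.00 ≈ 8 → Ba(OH)2·8H2O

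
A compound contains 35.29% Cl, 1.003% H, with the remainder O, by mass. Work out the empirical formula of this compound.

ClHO4

Assume 100 g: 35.29 g Cl, 1.003 g H, 63.707 g O.
n(Cl) = 35.29/35.45 = 0.9955, n(H) = 1.003/1.008 = 0.995, n(O) = 63.707/16.00 = 3.982
Divide by the smallest (0.995 mol H): Cl 1.000, H 1.000, O 4.002
→ ClHO4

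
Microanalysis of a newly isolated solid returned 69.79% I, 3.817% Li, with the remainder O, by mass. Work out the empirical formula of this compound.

Assume 100 g: 69.79 g I, 3.817 g Li, 26.393 g O.
n(I) = 69.79/126.90 = 0.55, n(Li) = 3.817/6.94 = 0.55, n(O) = 26.393/16.00 = 1.65
Ratios (÷ 0.55): I 1.000, Li 1.000, O 2.999
→ ILiO3

ILiO3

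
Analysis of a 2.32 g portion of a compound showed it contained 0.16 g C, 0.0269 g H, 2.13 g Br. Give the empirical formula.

n(C) = 0.16/12.01 = 0.01332, n(H) = 0.0269/1.008 = 0.02669, n(Br) = 2.13/79.90 = 0.02666
Smallest is C at 0.01332 mol; normalising gives C 1.000, H 2.003, Br 2.001
≈ 1:2:2 → CH2Br2

CH2Br2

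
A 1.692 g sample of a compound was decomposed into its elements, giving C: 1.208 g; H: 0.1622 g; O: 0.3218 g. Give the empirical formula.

C5H8O

n(C) = 1.208/12.01 = 0.1006, n(H) = 0.1622/1.008 = 0.1609, n(O) = 0.3218/16.00 = 0.02011
Ratios (÷ 0.02011): C 5.001, H 8.001, O 1.000
→ C5H8O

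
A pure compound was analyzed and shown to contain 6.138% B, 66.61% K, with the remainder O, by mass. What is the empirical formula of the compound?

BK3O3

Assume 100 g: 6.138 g B, 66.61 g K, 27.252 g O.
n(B) = 6.138/10.81 = 0.5678, n(K) = 66.61/39.10 = 1.704, n(O) = 27.252/16.00 = 1.703
Divide by the smallest (0.5678 mol B): B 1.000, K 3.000, O 3.000
Ratio ≈ 1:3:3, so the empirical formula is BK3O3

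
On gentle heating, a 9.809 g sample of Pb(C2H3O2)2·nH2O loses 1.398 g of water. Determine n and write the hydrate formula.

Pb(C2H3O2)2·3H2O

Mass of anhydrous Pb(C2H3O2)2 = 9.809 − 1.398 = 8.411 g
mol H2O = 1.398 / 18.02 = 0.07758
Molar mass of Pb(C2H3O2)2 = 325.29 g/mol → mol Pb(C2H3O2)2 = 8.411 / 325.29 = 0.02586
n = 0.07758 / 0.02586 = 3.00 ≈ 3 → Pb(C2H3O2)2·3H2O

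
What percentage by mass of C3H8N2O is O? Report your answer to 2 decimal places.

Molar mass = 3(12.01) + 8(1.008) + 2(14.01) + 1(16.00) = 88.114 g/mol
Mass of O per mole = 1 × 16.00 = 16.000 g
% O = 16.000 / 88.114 × 100 = 18.16%

18.16%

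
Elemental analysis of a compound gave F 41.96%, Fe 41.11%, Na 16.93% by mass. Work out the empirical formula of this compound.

F3FeNa

Assume 100 g: 41.96 g F, 41.11 g Fe, 16.93 g Na.
n(F) = 41.96/19.00 = 2.208, n(Fe) = 41.11/55.85 = 0.7361, n(Na) = 16.93/22.99 = 0.7364
Divide by the smallest (0.7361 mol Fe): F 3.000, Fe 1.000, Na 1.000
≈ 3:1:1 → F3FeNa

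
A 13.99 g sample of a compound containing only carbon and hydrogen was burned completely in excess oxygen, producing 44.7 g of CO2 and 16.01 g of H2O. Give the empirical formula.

mol C = 44.7 / 44.01 = 1.016; mass C = 1.016 × 12.01 = 12.20 g
mol H = 2 × (16.01 / 18.02) = 1.777; mass H = 1.777 × 1.008 = 1.791 g
Smallest is C at 1.016 mol; normalising gives C 1.000, H 1.749
Multiply by 4: C 4.00, H 7.00 → C4H7

C4H7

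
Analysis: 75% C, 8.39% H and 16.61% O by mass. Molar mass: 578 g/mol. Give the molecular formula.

Assume 100 g: 75 g C, 8.39 g H, 16.61 g O.
Moles — C: 75 / 12.01 = 6.245 mol; H: 8.39 / 1.008 = 8.323 mol; O: 16.61 / 16.00 = 1.038 mol
Ratios (÷ 1.038): C 6.015, H 8.018, O 1.000
→ C6H8O
Empirical-formula mass = 96.12 g/mol
n = 578 / 96.12 = 6.01 ≈ 6
Molecular formula = (C6H8O)×6 = C36H48O6

C36H48O6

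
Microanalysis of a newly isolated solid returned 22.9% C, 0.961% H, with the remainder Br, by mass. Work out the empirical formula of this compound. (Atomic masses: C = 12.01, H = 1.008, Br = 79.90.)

Assume 100 g: 22.9 g C, 0.961 g H, 76.14 g Br.
n(C) = 22.9/12.01 = 1.907, n(H) = 0.961/1.008 = 0.9534, n(Br) = 76.14/79.90 = 0.9529
Smallest is Br at 0.9529 mol; normalising gives C 2.001, H 1.000, Br 1.000
Ratio ≈ 2:1:1, so the empirical formula is C2HBr

C2HBr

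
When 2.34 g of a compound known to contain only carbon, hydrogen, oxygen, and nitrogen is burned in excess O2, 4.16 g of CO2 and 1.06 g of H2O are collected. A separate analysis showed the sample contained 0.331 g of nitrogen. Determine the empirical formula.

mol C = 4.16 / 44.01 = 0.09452; mass C = 0.09452 × 12.01 = 1.135 g
mol H = 2 × (1.06 / 18.02) = 0.1176; mass H = 0.1176 × 1.008 = 0.1186 g
mol N = 0.331 / 14.01 = 0.02363
mass O = 2.34 − (1.585) = 0.7552 g → mol O = 0.04720
Smallest is N at 0.02363 mol; normalising gives C 4.001, H 4.980, N 1.000, O 1.998
Ratio ≈ 4:5:1:2, so the empirical formula is C4H5NO2

C4H5NO2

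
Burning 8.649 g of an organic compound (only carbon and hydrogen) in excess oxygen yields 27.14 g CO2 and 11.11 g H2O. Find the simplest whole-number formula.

mol C = 27.14 / 44.01 = 0.6167; mass C = 0.6167 × 12.01 = 7.406 g
mol H = 2 × (11.11 / 18.02) = 1.233; mass H = 1.233 × 1.008 = 1.243 g
Ratios (÷ 0.6167): C 1.000, H 2.000
Ratio ≈ 1:2, so the empirical formula is CH2

CH2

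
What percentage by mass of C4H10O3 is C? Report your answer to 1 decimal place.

Molar mass = 4(12.01) + 10(1.008) + 3(16.00) = 106.120 g/mol
Mass of C per mole = 4 × 12.01 = 48.040 g
% C = 48.040 / 106.120 × 100 = 45.3%

45.3%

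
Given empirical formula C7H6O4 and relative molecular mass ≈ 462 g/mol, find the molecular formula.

C21H18O12

Empirical-formula mass = 154.12 g/mol
n = 462 / 154.12 = 3.00 ≈ 3
Molecular formula = (C7H6O4)3 = C21H18O12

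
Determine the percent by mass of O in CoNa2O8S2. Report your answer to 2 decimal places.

Molar mass = 1(58.93) + 2(22.99) + 8(16.00) + 2(32.07) = 297.050 g/mol
Mass of O per mole = 8 × 16.00 = 128.000 g
% O = 128.000 / 297.050 × 100 = 43.09%

43.09%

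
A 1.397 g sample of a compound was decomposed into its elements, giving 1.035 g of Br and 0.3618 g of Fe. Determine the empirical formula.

Br2Fe

Moles — Br: 1.035 / 79.90 = 0.01295 mol; Fe: 0.3618 / 55.85 = 0.006478 mol
Divide by the smallest (0.006478 mol Fe): Br 2.000, Fe 1.000
≈ 2:1 → Br2Fe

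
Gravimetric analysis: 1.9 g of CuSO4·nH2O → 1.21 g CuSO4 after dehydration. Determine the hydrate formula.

Mass of water lost = 1.9 − 1.21 = 0.69 g → 0.69 / 18.02 = 0.03829 mol H2O
Molar mass of CuSO4 = 159.62 g/mol → mol CuSO4 = 1.21 / 159.62 = 0.007581
n = 0.03829 / 0.007581 = 5.05 ≈ 5 → CuSO4·5H2O

CuSO4·5H2O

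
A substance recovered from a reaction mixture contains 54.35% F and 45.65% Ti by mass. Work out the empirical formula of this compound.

F3Ti

Assume 100 g: 54.35 g F, 45.65 g Ti.
n(F) = 54.35/19.00 = 2.861, n(Ti) = 45.65/47.87 = 0.9536
Divide by the smallest (0.9536 mol Ti): F 3.000, Ti 1.000
≈ 3:1 → F3Ti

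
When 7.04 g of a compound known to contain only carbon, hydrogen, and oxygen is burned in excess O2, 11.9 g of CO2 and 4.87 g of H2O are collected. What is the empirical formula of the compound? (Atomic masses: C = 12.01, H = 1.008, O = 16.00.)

C4H8O3

mol C = 11.9 / 44.01 = 0.2704; mass C = 0.2704 × 12.01 = 3.247 g
mol H = 2 × (4.87 / 18.02) = 0.5405; mass H = 0.5405 × 1.008 = 0.5448 g
mass O = 7.04 − (3.792) = 3.248 g → mol O = 0.2030
Ratios (÷ 0.203): C 1.332, H 2.663, O 1.000
×3: C 4.00, H 7.99, O 3.00 → C4H8O3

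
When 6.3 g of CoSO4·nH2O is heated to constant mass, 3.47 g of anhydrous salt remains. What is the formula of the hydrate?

Mass of water lost = 6.3 − 3.47 = 2.83 g → 2.83 / 18.02 = 0.157 mol H2O
Molar mass of CoSO4 = 155.00 g/mol → mol CoSO4 = 3.47 / 155.00 = 0.02239
n = 0.157 / 0.02239 = 7.02 ≈ 7 → CoSO4·7H2O

CoSO4·7H2O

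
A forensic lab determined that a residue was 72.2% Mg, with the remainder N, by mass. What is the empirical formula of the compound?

Assume 100 g: 72.2 g Mg, 27.8 g N.
n(Mg) = 72.2/24.31 = 2.97, n(N) = 27.8/14.01 = 1.984
Divide by the smallest (1.984 mol N): Mg 1.497, N 1.000
Multiply by 2: Mg 2.99, N 2.00 → Mg3N2

Mg3N2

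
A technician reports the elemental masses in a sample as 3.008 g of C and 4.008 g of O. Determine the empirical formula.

n(C) = 3.008/12.01 = 0.2505, n(O) = 4.008/16.00 = 0.2505
Divide by the smallest (0.2505 mol C): C 1.000, O 1.000
≈ 1:1 → CO

CO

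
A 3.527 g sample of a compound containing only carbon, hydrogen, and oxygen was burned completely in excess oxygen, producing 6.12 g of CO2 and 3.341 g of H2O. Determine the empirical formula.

C3H8O2

mol C = 6.12 / 44.01 = 0.1391; mass C = 0.1391 × 12.01 = 1.670 g
mol H = 2 × (3.341 / 18.02) = 0.3708; mass H = 0.3708 × 1.008 = 0.3738 g
mass O = 3.527 − (2.044) = 1.483 g → mol O = 0.09270
Smallest is O at 0.0927 mol; normalising gives C 1.500, H 4.000, O 1.000
×2: C 3.00, H 8.00, O 2.00 → C3H8O2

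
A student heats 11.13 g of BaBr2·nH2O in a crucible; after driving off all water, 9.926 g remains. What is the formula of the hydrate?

BaBr2·2H2O

Mass of water lost = 11.13 − 9.926 = 1.204 g → 1.204 / 18.02 = 0.06681 mol H2O
Molar mass of BaBr2 = 297.13 g/mol → mol BaBr2 = 9.926 / 297.13 = 0.03341
n = 0.06681 / 0.03341 = 2.00 ≈ 2 → BaBr2·2H2O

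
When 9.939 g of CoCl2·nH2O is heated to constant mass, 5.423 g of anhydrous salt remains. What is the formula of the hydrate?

CoCl2·6H2O

Mass of water lost = 9.939 − 5.423 = 4.516 g → 4.516 / 18.02 = 0.2506 mol H2O
Molar mass of CoCl2 = 129.83 g/mol → mol CoCl2 = 5.423 / 129.83 = 0.04177
n = 0.2506 / 0.04177 = 6.00 ≈ 6 → CoCl2·6H2O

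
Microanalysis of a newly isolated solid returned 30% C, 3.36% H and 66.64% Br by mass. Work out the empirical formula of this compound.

C3H4Br

Assume 100 g: 30 g C, 3.36 g H, 66.64 g Br.
C: 30 g ÷ 12.01 g/mol = 2.498 mol
H: 3.36 g ÷ 1.008 g/mol = 3.333 mol
Br: 66.64 g ÷ 79.90 g/mol = 0.834 mol
Smallest is Br at 0.834 mol; normalising gives C 2.995, H 3.997, Br 1.000
≈ 3:4:1 → C3H4Br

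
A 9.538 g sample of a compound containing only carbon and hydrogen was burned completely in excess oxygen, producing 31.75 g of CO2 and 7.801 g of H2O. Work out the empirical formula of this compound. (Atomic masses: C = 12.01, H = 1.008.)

mol C = 31.75 / 44.01 = 0.7214; mass C = 0.7214 × 12.01 = 8.664 g
mol H = 2 × (7.801 / 18.02) = 0.8658; mass H = 0.8658 × 1.008 = 0.8727 g
Divide by the smallest (0.7214 mol C): C 1.000, H 1.200
Multiply by 5: C 5.00, H 6.00 → C5H6

C5H6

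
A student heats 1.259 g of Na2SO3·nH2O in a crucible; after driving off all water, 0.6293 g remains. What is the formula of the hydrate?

Mass of water lost = 1.259 − 0.6293 = 0.6297 g → 0.6297 / 18.02 = 0.03494 mol H2O
Molar mass of Na2SO3 = 126.05 g/mol → mol Na2SO3 = 0.6293 / 126.05 = 0.004992
n = 0.03494 / 0.004992 = 7.00 ≈ 7 → Na2SO3·7H2O

Na2SO3·7H2O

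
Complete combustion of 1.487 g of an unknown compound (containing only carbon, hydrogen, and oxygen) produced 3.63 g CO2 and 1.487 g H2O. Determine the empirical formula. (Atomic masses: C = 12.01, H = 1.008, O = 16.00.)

C4H8O

mol C = 3.63 / 44.01 = 0.08248; mass C = 0.08248 × 12.01 = 0.9906 g
mol H = 2 × (1.487 / 18.02) = 0.1650; mass H = 0.1650 × 1.008 = 0.1664 g
mass O = 1.487 − (1.157) = 0.3300 g → mol O = 0.02063
Divide by the smallest (0.02063 mol O): C 3.999, H 8.001, O 1.000
→ C4H8O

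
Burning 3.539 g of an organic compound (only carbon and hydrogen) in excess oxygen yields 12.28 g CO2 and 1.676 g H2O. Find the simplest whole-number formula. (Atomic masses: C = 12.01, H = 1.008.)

C3H2

mol C = 12.28 / 44.01 = 0.2790; mass C = 0.2790 × 12.01 = 3.351 g
mol H = 2 × (1.676 / 18.02) = 0.1860; mass H = 0.1860 × 1.008 = 0.1875 g
Smallest is H at 0.186 mol; normalising gives C 1.500, H 1.000
×2: C 3.00, H 2.00 → C3H2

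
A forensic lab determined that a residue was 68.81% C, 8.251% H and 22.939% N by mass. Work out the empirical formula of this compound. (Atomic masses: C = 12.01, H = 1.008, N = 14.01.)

Assume 100 g: 68.81 g C, 8.251 g H, 22.939 g N.
Moles — C: 68.81 / 12.01 = 5.729 mol; H: 8.251 / 1.008 = 8.186 mol; N: 22.939 / 14.01 = 1.637 mol
Smallest is N at 1.637 mol; normalising gives C 3.499, H 4.999, N 1.000
Multiply by 2: C 7.00, H 10.00, N 2.00 → C7H10N2

C7H10N2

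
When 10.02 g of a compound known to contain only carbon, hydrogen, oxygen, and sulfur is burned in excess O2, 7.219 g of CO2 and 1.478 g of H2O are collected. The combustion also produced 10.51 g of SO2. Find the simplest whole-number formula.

mol C = 7.219 / 44.01 = 0.1640; mass C = 0.1640 × 12.01 = 1.970 g
mol H = 2 × (1.478 / 18.02) = 0.1640; mass H = 0.1640 × 1.008 = 0.1654 g
mol S = 10.51 / 64.07 = 0.1640; mass S = 5.261 g
mass O = 10.02 − (7.396) = 2.624 g → mol O = 0.1640
Divide by the smallest (0.164 mol O): C 1.000, H 1.000, O 1.000, S 1.000
→ CHOS

CHOS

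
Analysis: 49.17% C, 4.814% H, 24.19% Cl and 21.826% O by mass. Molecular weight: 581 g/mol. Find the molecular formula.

C24H28Cl4O8

Assume 100 g: 49.17 g C, 4.814 g H, 24.19 g Cl, 21.826 g O.
C: 49.17 g ÷ 12.01 g/mol = 4.094 mol
H: 4.814 g ÷ 1.008 g/mol = 4.776 mol
Cl: 24.19 g ÷ 35.45 g/mol = 0.6824 mol
O: 21.826 g ÷ 16.00 g/mol = 1.364 mol
Ratios (÷ 0.6824): C 6.000, H 6.999, Cl 1.000, O 1.999
→ C6H7ClO2
Empirical-formula mass = 146.57 g/mol
n = 581 / 146.57 = 3.96 ≈ 4
Molecular formula = (C6H7ClO2)×4 = C24H28Cl4O8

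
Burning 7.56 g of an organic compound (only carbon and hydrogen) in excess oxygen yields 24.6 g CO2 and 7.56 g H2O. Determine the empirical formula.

C2H3

mol C = 24.6 / 44.01 = 0.5590; mass C = 0.5590 × 12.01 = 6.713 g
mol H = 2 × (7.56 / 18.02) = 0.8391; mass H = 0.8391 × 1.008 = 0.8458 g
Smallest is C at 0.559 mol; normalising gives C 1.000, H 1.501
Multiply by 2: C 2.00, H 3.00 → C2H3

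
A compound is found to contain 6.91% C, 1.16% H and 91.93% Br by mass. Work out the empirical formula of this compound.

CH2Br2

Assume 100 g: 6.91 g C, 1.16 g H, 91.93 g Br.
C: 6.91 g ÷ 12.01 g/mol = 0.5754 mol
H: 1.16 g ÷ 1.008 g/mol = 1.151 mol
Br: 91.93 g ÷ 79.90 g/mol = 1.151 mol
Smallest is C at 0.5754 mol; normalising gives C 1.000, H 2.000, Br 2.000
→ CH2Br2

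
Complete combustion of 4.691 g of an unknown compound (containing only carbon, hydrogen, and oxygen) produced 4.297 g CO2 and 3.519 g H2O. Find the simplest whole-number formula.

mol C = 4.297 / 44.01 = 0.09764; mass C = 0.09764 × 12.01 = 1.173 g
mol H = 2 × (3.519 / 18.02) = 0.3906; mass H = 0.3906 × 1.008 = 0.3937 g
mass O = 4.691 − (1.566) = 3.125 g → mol O = 0.1953
Ratios (÷ 0.09764): C 1.000, H 4.000, O 2.000
Ratio ≈ 1:4:2, so the empirical formula is CH4O2

CH4O2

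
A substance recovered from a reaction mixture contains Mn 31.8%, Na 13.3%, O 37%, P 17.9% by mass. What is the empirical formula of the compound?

Assume 100 g: 31.8 g Mn, 13.3 g Na, 37 g O, 17.9 g P.
Mn: 31.8 g ÷ 54.94 g/mol = 0.5788 mol
Na: 13.3 g ÷ 22.99 g/mol = 0.5785 mol
O: 37 g ÷ 16.00 g/mol = 2.312 mol
P: 17.9 g ÷ 30.97 g/mol = 0.578 mol
Smallest is P at 0.578 mol; normalising gives Mn 1.001, Na 1.001, O 4.001, P 1.000
→ MnNaO4P

MnNaO4P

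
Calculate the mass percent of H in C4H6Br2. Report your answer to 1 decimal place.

Molar mass = 4(12.01) + 6(1.008) + 2(79.90) = 213.888 g/mol
Mass of H per mole = 6 × 1.008 = 6.048 g
% H = 6.048 / 213.888 × 100 = 2.8%

2.8%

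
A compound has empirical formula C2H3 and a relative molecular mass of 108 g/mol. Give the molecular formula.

C8H12

Empirical-formula mass = 27.04 g/mol
n = 108 / 27.04 = 3.99 ≈ 4
Molecular formula = (C2H3)4 = C8H12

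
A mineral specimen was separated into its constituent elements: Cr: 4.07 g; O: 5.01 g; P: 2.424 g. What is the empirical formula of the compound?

n(Cr) = 4.07/52.00 = 0.07827, n(O) = 5.01/16.00 = 0.3131, n(P) = 2.424/30.97 = 0.07827
Ratios (÷ 0.07827): Cr 1.000, O 4.001, P 1.000
Ratio ≈ 1:4:1, so the empirical formula is CrO4P

CrO4P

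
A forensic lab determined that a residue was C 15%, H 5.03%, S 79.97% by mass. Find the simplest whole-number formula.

Assume 100 g: 15 g C, 5.03 g H, 79.97 g S.
C: 15 g ÷ 12.01 g/mol = 1.249 mol
H: 5.03 g ÷ 1.008 g/mol = 4.99 mol
S: 79.97 g ÷ 32.07 g/mol = 2.494 mol
Divide by the smallest (1.249 mol C): C 1.000, H 3.995, S 1.997
Ratio ≈ 1:4:2, so the empirical formula is CH4S2

CH4S2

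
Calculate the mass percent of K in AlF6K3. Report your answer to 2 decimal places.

45.42%

Molar mass = 1(26.98) + 6(19.00) + 3(39.10) = 258.280 g/mol
Mass of K per mole = 3 × 39.10 = 117.300 g
% K = 117.300 / 258.280 × 100 = 45.42%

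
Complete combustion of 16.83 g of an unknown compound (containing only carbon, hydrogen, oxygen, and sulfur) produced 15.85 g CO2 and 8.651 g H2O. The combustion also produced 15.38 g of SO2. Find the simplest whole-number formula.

mol C = 15.85 / 44.01 = 0.3601; mass C = 0.3601 × 12.01 = 4.325 g
mol H = 2 × (8.651 / 18.02) = 0.9602; mass H = 0.9602 × 1.008 = 0.9678 g
mol S = 15.38 / 64.07 = 0.2400; mass S = 7.698 g
mass O = 16.83 − (12.99) = 3.838 g → mol O = 0.2399
Ratios (÷ 0.2399): C 1.501, H 4.002, O 1.000, S 1.001
Multiply by 2: C 3.00, H 8.00, O 2.00, S 2.00 → C3H8O2S2

C3H8O2S2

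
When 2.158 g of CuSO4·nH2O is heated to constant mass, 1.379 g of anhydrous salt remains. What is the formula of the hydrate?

Mass of water lost = 2.158 − 1.379 = 0.779 g → 0.779 / 18.02 = 0.04323 mol H2O
Molar mass of CuSO4 = 159.62 g/mol → mol CuSO4 = 1.379 / 159.62 = 0.008639
n = 0.04323 / 0.008639 = 5.00 ≈ 5 → CuSO4·5H2O

CuSO4·5H2O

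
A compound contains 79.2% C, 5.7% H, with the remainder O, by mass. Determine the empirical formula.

C7H6O

Assume 100 g: 79.2 g C, 5.7 g H, 15.1 g O.
n(C) = 79.2/12.01 = 6.595, n(H) = 5.7/1.008 = 5.655, n(O) = 15.1/16.00 = 0.9437
Smallest is O at 0.9437 mol; normalising gives C 6.988, H 5.992, O 1.000
Ratio ≈ 7:6:1, so the empirical formula is C7H6O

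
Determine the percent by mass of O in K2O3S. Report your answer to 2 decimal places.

30.33%

Molar mass = 2(39.10) + 3(16.00) + 1(32.07) = 158.270 g/mol
Mass of O per mole = 3 × 16.00 = 48.000 g
% O = 48.000 / 158.270 × 100 = 30.33%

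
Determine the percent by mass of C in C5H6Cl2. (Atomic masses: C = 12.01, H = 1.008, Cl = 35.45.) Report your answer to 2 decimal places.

Molar mass = 5(12.01) + 6(1.008) + 2(35.45) = 136.998 g/mol
Mass of C per mole = 5 × 12.01 = 60.050 g
% C = 60.050 / 136.998 × 100 = 43.83%

43.83%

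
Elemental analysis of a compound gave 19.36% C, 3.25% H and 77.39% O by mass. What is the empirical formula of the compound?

CH2O3

Assume 100 g: 19.36 g C, 3.25 g H, 77.39 g O.
C: 19.36 g ÷ 12.01 g/mol = 1.612 mol
H: 3.25 g ÷ 1.008 g/mol = 3.224 mol
O: 77.39 g ÷ 16.00 g/mol = 4.837 mol
Smallest is C at 1.612 mol; normalising gives C 1.000, H 2.000, O 3.001
→ CH2O3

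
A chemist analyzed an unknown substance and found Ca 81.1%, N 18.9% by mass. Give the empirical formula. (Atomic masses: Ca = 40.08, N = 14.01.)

Ca3N2

Assume 100 g: 81.1 g Ca, 18.9 g N.
Moles — Ca: 81.1 / 40.08 = 2.023 mol; N: 18.9 / 14.01 = 1.349 mol
Divide by the smallest (1.349 mol N): Ca 1.500, N 1.000
×2: Ca 3.00, N 2.00 → Ca3N2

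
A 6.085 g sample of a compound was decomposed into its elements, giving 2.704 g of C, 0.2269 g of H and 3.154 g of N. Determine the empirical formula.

CHN

Moles — C: 2.704 / 12.01 = 0.2251 mol; H: 0.2269 / 1.008 = 0.2251 mol; N: 3.154 / 14.01 = 0.2251 mol
Ratios (÷ 0.2251): C 1.000, H 1.000, N 1.000
→ CHN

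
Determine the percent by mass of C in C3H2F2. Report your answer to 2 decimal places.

Molar mass = 3(12.01) + 2(1.008) + 2(19.00) = 76.046 g/mol
Mass of C per mole = 3 × 12.01 = 36.030 g
% C = 36.030 / 76.046 × 100 = 47.38%

47.38%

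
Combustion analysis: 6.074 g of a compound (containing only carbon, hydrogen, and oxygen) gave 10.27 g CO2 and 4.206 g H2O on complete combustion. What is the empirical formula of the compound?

mol C = 10.27 / 44.01 = 0.2334; mass C = 0.2334 × 12.01 = 2.803 g
mol H = 2 × (4.206 / 18.02) = 0.4668; mass H = 0.4668 × 1.008 = 0.4705 g
mass O = 6.074 − (3.273) = 2.801 g → mol O = 0.1751
Divide by the smallest (0.1751 mol O): C 1.333, H 2.667, O 1.000
×3: C 4.00, H 8.00, O 3.00 → C4H8O3

C4H8O3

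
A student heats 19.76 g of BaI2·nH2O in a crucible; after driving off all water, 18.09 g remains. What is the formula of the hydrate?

BaI2·2H2O

Mass of water lost = 19.76 − 18.09 = 1.67 g → 1.67 / 18.02 = 0.09267 mol H2O
Molar mass of BaI2 = 391.13 g/mol → mol BaI2 = 18.09 / 391.13 = 0.04625
n = 0.09267 / 0.04625 = 2.00 ≈ 2 → BaI2·2H2O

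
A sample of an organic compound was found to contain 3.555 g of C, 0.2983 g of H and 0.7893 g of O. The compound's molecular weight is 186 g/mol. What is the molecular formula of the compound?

C: 3.555 g ÷ 12.01 g/mol = 0.296 mol
H: 0.2983 g ÷ 1.008 g/mol = 0.2959 mol
O: 0.7893 g ÷ 16.00 g/mol = 0.04933 mol
Divide by the smallest (0.04933 mol O): C 6.000, H 5.999, O 1.000
→ C6H6O
Empirical-formula mass = 94.11 g/mol
n = 186 / 94.11 = 1.98 ≈ 2
Molecular formula = (C6H6O)×2 = C12H12O2

C12H12O2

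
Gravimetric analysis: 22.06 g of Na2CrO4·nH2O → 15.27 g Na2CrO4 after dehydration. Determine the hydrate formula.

Na2CrO4·4H2O

Mass of water lost = 22.06 − 15.27 = 6.79 g → 6.79 / 18.02 = 0.3768 mol H2O
Molar mass of Na2CrO4 = 161.98 g/mol → mol Na2CrO4 = 15.27 / 161.98 = 0.09427
n = 0.3768 / 0.09427 = 4.00 ≈ 4 → Na2CrO4·4H2O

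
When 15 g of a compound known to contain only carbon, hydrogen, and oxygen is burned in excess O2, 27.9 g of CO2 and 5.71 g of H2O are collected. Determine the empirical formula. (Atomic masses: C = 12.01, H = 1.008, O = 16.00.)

mol C = 27.9 / 44.01 = 0.6339; mass C = 0.6339 × 12.01 = 7.614 g
mol H = 2 × (5.71 / 18.02) = 0.6337; mass H = 0.6337 × 1.008 = 0.6388 g
mass O = 15 − (8.253) = 6.747 g → mol O = 0.4217
Smallest is O at 0.4217 mol; normalising gives C 1.503, H 1.503, O 1.000
×2: C 3.01, H 3.01, O 2.00 → C3H3O2

C3H3O2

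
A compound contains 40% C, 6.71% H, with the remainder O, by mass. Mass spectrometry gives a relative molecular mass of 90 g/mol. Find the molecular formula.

C3H6O3

Assume 100 g: 40 g C, 6.71 g H, 53.29 g O.
n(C) = 40/12.01 = 3.331, n(H) = 6.71/1.008 = 6.657, n(O) = 53.29/16.00 = 3.331
Divide by the smallest (3.331 mol C): C 1.000, H 1.999, O 1.000
≈ 1:2:1 → CH2O
Empirical-formula mass = 30.03 g/mol
n = 90 / 30.03 = 3.00 ≈ 3
Molecular formula = (CH2O)×3 = C3H6O3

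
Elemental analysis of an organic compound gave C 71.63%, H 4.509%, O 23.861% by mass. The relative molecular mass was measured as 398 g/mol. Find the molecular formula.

Assume 100 g: 71.63 g C, 4.509 g H, 23.861 g O.
n(C) = 71.63/12.01 = 5.964, n(H) = 4.509/1.008 = 4.473, n(O) = 23.861/16.00 = 1.491
Ratios (÷ 1.491): C 3.999, H 3.000, O 1.000
≈ 4:3:1 → C4H3O
Empirical-formula mass = 67.06 g/mol
n = 398 / 67.06 = 5.93 ≈ 6
Molecular formula = (C4H3O)×6 = C24H18O6

C24H18O6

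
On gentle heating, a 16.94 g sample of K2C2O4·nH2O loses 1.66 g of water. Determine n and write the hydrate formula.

Mass of anhydrous K2C2O4 = 16.94 − 1.66 = 15.28 g
mol H2O = 1.66 / 18.02 = 0.09212
Molar mass of K2C2O4 = 166.22 g/mol → mol K2C2O4 = 15.28 / 166.22 = 0.09193
n = 0.09212 / 0.09193 = 1.00 ≈ 1 → K2C2O4·H2O

K2C2O4·H2O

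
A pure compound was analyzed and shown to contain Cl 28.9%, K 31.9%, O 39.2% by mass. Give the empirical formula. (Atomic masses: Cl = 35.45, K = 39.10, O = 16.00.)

ClKO3

Assume 100 g: 28.9 g Cl, 31.9 g K, 39.2 g O.
Cl: 28.9 g ÷ 35.45 g/mol = 0.8152 mol
K: 31.9 g ÷ 39.10 g/mol = 0.8159 mol
O: 39.2 g ÷ 16.00 g/mol = 2.45 mol
Ratios (÷ 0.8152): Cl 1.000, K 1.001, O 3.005
≈ 1:1:3 → ClKO3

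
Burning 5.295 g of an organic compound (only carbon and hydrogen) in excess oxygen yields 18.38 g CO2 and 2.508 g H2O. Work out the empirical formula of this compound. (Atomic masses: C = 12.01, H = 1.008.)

mol C = 18.38 / 44.01 = 0.4176; mass C = 0.4176 × 12.01 = 5.016 g
mol H = 2 × (2.508 / 18.02) = 0.2784; mass H = 0.2784 × 1.008 = 0.2806 g
Ratios (÷ 0.2784): C 1.500, H 1.000
Multiply by 2: C 3.00, H 2.00 → C3H2

C3H2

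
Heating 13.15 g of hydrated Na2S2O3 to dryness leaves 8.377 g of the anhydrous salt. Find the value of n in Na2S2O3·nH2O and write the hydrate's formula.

Mass of water lost = 13.15 − 8.377 = 4.773 g → 4.773 / 18.02 = 0.2649 mol H2O
Molar mass of Na2S2O3 = 158.12 g/mol → mol Na2S2O3 = 8.377 / 158.12 = 0.05298
n = 0.2649 / 0.05298 = 5.00 ≈ 5 → Na2S2O3·5H2O

Na2S2O3·5H2O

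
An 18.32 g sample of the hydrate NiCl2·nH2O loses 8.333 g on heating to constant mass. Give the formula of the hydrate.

Mass of anhydrous NiCl2 = 18.32 − 8.333 = 9.987 g
mol H2O = 8.333 / 18.02 = 0.4624
Molar mass of NiCl2 = 129.59 g/mol → mol NiCl2 = 9.987 / 129.59 = 0.07707
n = 0.4624 / 0.07707 = 6.00 ≈ 6 → NiCl2·6H2O

NiCl2·6H2O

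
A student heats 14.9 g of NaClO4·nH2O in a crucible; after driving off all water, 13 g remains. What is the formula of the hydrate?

NaClO4·H2O

Mass of water lost = 14.9 − 13 = 1.9 g → 1.9 / 18.02 = 0.1054 mol H2O
Molar mass of NaClO4 = 122.44 g/mol → mol NaClO4 = 13 / 122.44 = 0.1062
n = 0.1054 / 0.1062 = 0.99 ≈ 1 → NaClO4·H2O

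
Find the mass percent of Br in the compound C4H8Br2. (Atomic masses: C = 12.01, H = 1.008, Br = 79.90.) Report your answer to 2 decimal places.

Molar mass = 4(12.01) + 8(1.008) + 2(79.90) = 215.904 g/mol
Mass of Br per mole = 2 × 79.90 = 159.800 g
% Br = 159.800 / 215.904 × 100 = 74.01%

74.01%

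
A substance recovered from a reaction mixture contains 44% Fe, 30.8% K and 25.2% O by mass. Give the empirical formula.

Assume 100 g: 44 g Fe, 30.8 g K, 25.2 g O.
Moles — Fe: 44 / 55.85 = 0.7878 mol; K: 30.8 / 39.10 = 0.7877 mol; O: 25.2 / 16.00 = 1.575 mol
Smallest is K at 0.7877 mol; normalising gives Fe 1.000, K 1.000, O 1.999
≈ 1:1:2 → FeKO2

FeKO2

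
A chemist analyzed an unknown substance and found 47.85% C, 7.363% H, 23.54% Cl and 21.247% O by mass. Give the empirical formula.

Assume 100 g: 47.85 g C, 7.363 g H, 23.54 g Cl, 21.247 g O.
Moles — C: 47.85 / 12.01 = 3.984 mol; H: 7.363 / 1.008 = 7.305 mol; Cl: 23.54 / 35.45 = 0.664 mol; O: 21.247 / 16.00 = 1.328 mol
Ratios (÷ 0.664): C 6.000, H 11.000, Cl 1.000, O 2.000
≈ 6:11:1:2 → C6H11ClO2

C6H11ClO2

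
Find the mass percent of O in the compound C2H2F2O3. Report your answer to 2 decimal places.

Molar mass = 2(12.01) + 2(1.008) + 2(19.00) + 3(16.00) = 112.036 g/mol
Mass of O per mole = 3 × 16.00 = 48.000 g
% O = 48.000 / 112.036 × 100 = 42.84%

42.84%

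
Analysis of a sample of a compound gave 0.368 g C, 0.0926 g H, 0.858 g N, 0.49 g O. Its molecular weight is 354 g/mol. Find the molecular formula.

C6H18N12O6

C: 0.368 g ÷ 12.01 g/mol = 0.03064 mol
H: 0.0926 g ÷ 1.008 g/mol = 0.09187 mol
N: 0.858 g ÷ 14.01 g/mol = 0.06124 mol
O: 0.49 g ÷ 16.00 g/mol = 0.03062 mol
Ratios (÷ 0.03062): C 1.001, H 3.000, N 2.000, O 1.000
→ CH3N2O
Empirical-formula mass = 59.05 g/mol
n = 354 / 59.05 = 5.99 ≈ 6
Molecular formula = (CH3N2O)×6 = C6H18N12O6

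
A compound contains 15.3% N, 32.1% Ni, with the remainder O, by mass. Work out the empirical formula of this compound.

Assume 100 g: 15.3 g N, 32.1 g Ni, 52.6 g O.
n(N) = 15.3/14.01 = 1.092, n(Ni) = 32.1/58.69 = 0.5469, n(O) = 52.6/16.00 = 3.288
Ratios (÷ 0.5469): N 1.997, Ni 1.000, O 6.011
→ N2NiO6

N2NiO6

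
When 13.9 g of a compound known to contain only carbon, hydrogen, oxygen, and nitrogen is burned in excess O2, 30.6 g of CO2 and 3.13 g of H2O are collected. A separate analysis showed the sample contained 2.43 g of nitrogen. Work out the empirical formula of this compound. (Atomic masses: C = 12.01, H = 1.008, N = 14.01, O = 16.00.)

mol C = 30.6 / 44.01 = 0.6953; mass C = 0.6953 × 12.01 = 8.351 g
mol H = 2 × (3.13 / 18.02) = 0.3474; mass H = 0.3474 × 1.008 = 0.3502 g
mol N = 2.43 / 14.01 = 0.1734
mass O = 13.9 − (11.13) = 2.769 g → mol O = 0.1731
Divide by the smallest (0.1731 mol O): C 4.017, H 2.007, N 1.002, O 1.000
→ C4H2NO

C4H2NO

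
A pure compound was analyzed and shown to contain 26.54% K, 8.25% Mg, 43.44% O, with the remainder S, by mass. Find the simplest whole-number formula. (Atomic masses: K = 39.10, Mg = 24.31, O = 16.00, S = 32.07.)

K2MgO8S2

Assume 100 g: 26.54 g K, 8.25 g Mg, 43.44 g O, 21.77 g S.
K: 26.54 g ÷ 39.10 g/mol = 0.6788 mol
Mg: 8.25 g ÷ 24.31 g/mol = 0.3394 mol
O: 43.44 g ÷ 16.00 g/mol = 2.715 mol
S: 21.77 g ÷ 32.07 g/mol = 0.6788 mol
Smallest is Mg at 0.3394 mol; normalising gives K 2.000, Mg 1.000, O 8.000, S 2.000
→ K2MgO8S2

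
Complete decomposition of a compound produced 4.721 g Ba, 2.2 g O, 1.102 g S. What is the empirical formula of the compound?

Ba: 4.721 g ÷ 137.33 g/mol = 0.03438 mol
O: 2.2 g ÷ 16.00 g/mol = 0.1375 mol
S: 1.102 g ÷ 32.07 g/mol = 0.03436 mol
Smallest is S at 0.03436 mol; normalising gives Ba 1.000, O 4.001, S 1.000
Ratio ≈ 1:4:1, so the empirical formula is BaO4S

BaO4S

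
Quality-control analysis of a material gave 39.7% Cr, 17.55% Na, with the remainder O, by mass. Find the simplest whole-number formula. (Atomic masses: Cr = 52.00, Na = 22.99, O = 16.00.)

Assume 100 g: 39.7 g Cr, 17.55 g Na, 42.75 g O.
Cr: 39.7 g ÷ 52.00 g/mol = 0.7635 mol
Na: 17.55 g ÷ 22.99 g/mol = 0.7634 mol
O: 42.75 g ÷ 16.00 g/mol = 2.672 mol
Divide by the smallest (0.7634 mol Na): Cr 1.000, Na 1.000, O 3.500
Multiply by 2: Cr 2.00, Na 2.00, O 7.00 → Cr2Na2O7

Cr2Na2O7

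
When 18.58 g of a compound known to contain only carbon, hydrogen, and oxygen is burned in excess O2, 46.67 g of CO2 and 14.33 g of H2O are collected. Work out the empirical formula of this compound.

C4H6O

mol C = 46.67 / 44.01 = 1.060; mass C = 1.060 × 12.01 = 12.74 g
mol H = 2 × (14.33 / 18.02) = 1.590; mass H = 1.590 × 1.008 = 1.603 g
mass O = 18.58 − (14.34) = 4.241 g → mol O = 0.2651
Smallest is O at 0.2651 mol; normalising gives C 4.001, H 6.000, O 1.000
≈ 4:6:1 → C4H6O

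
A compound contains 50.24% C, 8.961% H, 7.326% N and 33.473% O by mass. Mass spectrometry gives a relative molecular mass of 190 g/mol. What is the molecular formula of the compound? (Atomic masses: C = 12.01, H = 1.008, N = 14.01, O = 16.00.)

Assume 100 g: 50.24 g C, 8.961 g H, 7.326 g N, 33.473 g O.
Moles — C: 50.24 / 12.01 = 4.183 mol; H: 8.961 / 1.008 = 8.89 mol; N: 7.326 / 14.01 = 0.5229 mol; O: 33.473 / 16.00 = 2.092 mol
Smallest is N at 0.5229 mol; normalising gives C 8.000, H 17.001, N 1.000, O 4.001
≈ 8:17:1:4 → C8H17NO4
Empirical-formula mass = 191.23 g/mol
n = 190 / 191.23 = 0.99 ≈ 1
Molecular formula = empirical formula = C8H17NO4

C8H17NO4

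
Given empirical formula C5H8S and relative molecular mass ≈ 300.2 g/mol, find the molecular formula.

Empirical-formula mass = 100.18 g/mol
n = 300.2 / 100.18 = 3.00 ≈ 3
Molecular formula = (C5H8S)3 = C15H24S3

C15H24S3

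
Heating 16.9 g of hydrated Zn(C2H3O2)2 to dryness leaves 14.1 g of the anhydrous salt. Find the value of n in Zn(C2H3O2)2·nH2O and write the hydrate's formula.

Mass of water lost = 16.9 − 14.1 = 2.8 g → 2.8 / 18.02 = 0.1554 mol H2O
Molar mass of Zn(C2H3O2)2 = 183.47 g/mol → mol Zn(C2H3O2)2 = 14.1 / 183.47 = 0.07685
n = 0.1554 / 0.07685 = 2.02 ≈ 2 → Zn(C2H3O2)2·2H2O

Zn(C2H3O2)2·2H2O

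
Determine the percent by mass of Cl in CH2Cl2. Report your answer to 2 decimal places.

83.48%

Molar mass = 1(12.01) + 2(1.008) + 2(35.45) = 84.926 g/mol
Mass of Cl per mole = 2 × 35.45 = 70.900 g
% Cl = 70.900 / 84.926 × 100 = 83.48%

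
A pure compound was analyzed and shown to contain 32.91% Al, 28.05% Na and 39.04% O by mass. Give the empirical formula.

Assume 100 g: 32.91 g Al, 28.05 g Na, 39.04 g O.
Moles — Al: 32.91 / 26.98 = 1.22 mol; Na: 28.05 / 22.99 = 1.22 mol; O: 39.04 / 16.00 = 2.44 mol
Smallest is Al at 1.22 mol; normalising gives Al 1.000, Na 1.000, O 2.000
→ AlNaO2

AlNaO2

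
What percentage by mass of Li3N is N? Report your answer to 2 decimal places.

Molar mass = 3(6.94) + 1(14.01) = 34.830 g/mol
Mass of N per mole = 1 × 14.01 = 14.010 g
% N = 14.010 / 34.830 × 100 = 40.22%

40.22%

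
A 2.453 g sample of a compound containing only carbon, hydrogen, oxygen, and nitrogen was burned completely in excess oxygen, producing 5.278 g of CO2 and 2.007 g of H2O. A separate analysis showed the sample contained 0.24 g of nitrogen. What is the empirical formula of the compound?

C7H13NO2

mol C = 5.278 / 44.01 = 0.1199; mass C = 0.1199 × 12.01 = 1.440 g
mol H = 2 × (2.007 / 18.02) = 0.2228; mass H = 0.2228 × 1.008 = 0.2245 g
mol N = 0.24 / 14.01 = 0.01713
mass O = 2.453 − (1.905) = 0.5481 g → mol O = 0.03426
Divide by the smallest (0.01713 mol N): C 7.001, H 13.003, N 1.000, O 2.000
Ratio ≈ 7:13:1:2, so the empirical formula is C7H13NO2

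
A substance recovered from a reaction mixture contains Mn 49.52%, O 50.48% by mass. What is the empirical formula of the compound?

Assume 100 g: 49.52 g Mn, 50.48 g O.
Mn: 49.52 g ÷ 54.94 g/mol = 0.9013 mol
O: 50.48 g ÷ 16.00 g/mol = 3.155 mol
Ratios (÷ 0.9013): Mn 1.000, O 3.500
×2: Mn 2.00, O 7.00 → Mn2O7

Mn2O7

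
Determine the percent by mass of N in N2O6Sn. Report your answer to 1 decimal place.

Molar mass = 2(14.01) + 6(16.00) + 1(118.71) = 242.730 g/mol
Mass of N per mole = 2 × 14.01 = 28.020 g
% N = 28.020 / 242.730 × 100 = 11.5%

11.5%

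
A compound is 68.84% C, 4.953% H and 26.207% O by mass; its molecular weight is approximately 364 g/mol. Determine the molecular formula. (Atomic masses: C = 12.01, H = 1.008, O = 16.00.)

C21H18O6

Assume 100 g: 68.84 g C, 4.953 g H, 26.207 g O.
n(C) = 68.84/12.01 = 5.732, n(H) = 4.953/1.008 = 4.914, n(O) = 26.207/16.00 = 1.638
Divide by the smallest (1.638 mol O): C 3.499, H 3.000, O 1.000
Scaling by 2: C 7.00, H 6.00, O 2.00 → C7H6O2
Empirical-formula mass = 122.12 g/mol
n = 364 / 122.12 = 2.98 ≈ 3
Molecular formula = (C7H6O2)×3 = C21H18O6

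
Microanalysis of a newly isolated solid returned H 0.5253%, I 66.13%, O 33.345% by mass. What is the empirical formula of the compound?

HIO4

Assume 100 g: 0.5253 g H, 66.13 g I, 33.345 g O.
Moles — H: 0.5253 / 1.008 = 0.5211 mol; I: 66.13 / 126.90 = 0.5211 mol; O: 33.345 / 16.00 = 2.084 mol
Divide by the smallest (0.5211 mol I): H 1.000, I 1.000, O 3.999
Ratio ≈ 1:1:4, so the empirical formula is HIO4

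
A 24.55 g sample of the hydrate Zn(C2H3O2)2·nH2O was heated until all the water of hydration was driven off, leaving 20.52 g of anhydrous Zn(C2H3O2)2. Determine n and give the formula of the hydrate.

Mass of water lost = 24.55 − 20.52 = 4.03 g → 4.03 / 18.02 = 0.2236 mol H2O
Molar mass of Zn(C2H3O2)2 = 183.47 g/mol → mol Zn(C2H3O2)2 = 20.52 / 183.47 = 0.1118
n = 0.2236 / 0.1118 = 2.00 ≈ 2 → Zn(C2H3O2)2·2H2O

Zn(C2H3O2)2·2H2O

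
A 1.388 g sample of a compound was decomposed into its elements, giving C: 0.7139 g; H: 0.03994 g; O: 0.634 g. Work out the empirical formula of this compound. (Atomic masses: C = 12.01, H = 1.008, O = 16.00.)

n(C) = 0.7139/12.01 = 0.05944, n(H) = 0.03994/1.008 = 0.03962, n(O) = 0.634/16.00 = 0.03963
Ratios (÷ 0.03962): C 1.500, H 1.000, O 1.000
×2: C 3.00, H 2.00, O 2.00 → C3H2O2

C3H2O2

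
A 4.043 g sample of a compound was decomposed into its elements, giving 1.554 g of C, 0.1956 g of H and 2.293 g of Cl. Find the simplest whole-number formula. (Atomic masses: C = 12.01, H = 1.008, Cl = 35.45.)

C2H3Cl

C: 1.554 g ÷ 12.01 g/mol = 0.1294 mol
H: 0.1956 g ÷ 1.008 g/mol = 0.194 mol
Cl: 2.293 g ÷ 35.45 g/mol = 0.06468 mol
Smallest is Cl at 0.06468 mol; normalising gives C 2.000, H 3.000, Cl 1.000
Ratio ≈ 2:3:1, so the empirical formula is C2H3Cl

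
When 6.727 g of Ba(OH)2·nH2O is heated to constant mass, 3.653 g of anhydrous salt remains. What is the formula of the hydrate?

Ba(OH)2·8H2O

Mass of water lost = 6.727 − 3.653 = 3.074 g → 3.074 / 18.02 = 0.1706 mol H2O
Molar mass of Ba(OH)2 = 171.35 g/mol → mol Ba(OH)2 = 3.653 / 171.35 = 0.02132
n = 0.1706 / 0.02132 = 8.00 ≈ 8 → Ba(OH)2·8H2O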